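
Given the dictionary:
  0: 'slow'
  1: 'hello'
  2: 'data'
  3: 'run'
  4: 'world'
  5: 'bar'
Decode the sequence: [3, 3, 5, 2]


Look up each index in the dictionary:
  3 -> 'run'
  3 -> 'run'
  5 -> 'bar'
  2 -> 'data'

Decoded: "run run bar data"


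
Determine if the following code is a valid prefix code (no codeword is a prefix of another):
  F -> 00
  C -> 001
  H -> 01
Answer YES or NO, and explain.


Checking each pair (does one codeword prefix another?):
  F='00' vs C='001': prefix -- VIOLATION

NO -- this is NOT a valid prefix code. F (00) is a prefix of C (001).


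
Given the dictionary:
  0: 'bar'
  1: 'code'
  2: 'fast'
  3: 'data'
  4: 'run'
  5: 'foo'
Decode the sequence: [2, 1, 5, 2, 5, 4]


Look up each index in the dictionary:
  2 -> 'fast'
  1 -> 'code'
  5 -> 'foo'
  2 -> 'fast'
  5 -> 'foo'
  4 -> 'run'

Decoded: "fast code foo fast foo run"


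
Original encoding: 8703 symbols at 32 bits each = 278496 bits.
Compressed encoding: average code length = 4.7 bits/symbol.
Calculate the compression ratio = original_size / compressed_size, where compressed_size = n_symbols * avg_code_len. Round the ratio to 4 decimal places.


original_size = n_symbols * orig_bits = 8703 * 32 = 278496 bits
compressed_size = n_symbols * avg_code_len = 8703 * 4.7 = 40904.1 bits
ratio = original_size / compressed_size = 278496 / 40904.1 = 6.8085

Compression ratio = 6.8085


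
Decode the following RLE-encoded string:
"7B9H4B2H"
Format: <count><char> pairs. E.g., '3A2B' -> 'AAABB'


Expanding each <count><char> pair:
  7B -> 'BBBBBBB'
  9H -> 'HHHHHHHHH'
  4B -> 'BBBB'
  2H -> 'HH'

Decoded = BBBBBBBHHHHHHHHHBBBBHH


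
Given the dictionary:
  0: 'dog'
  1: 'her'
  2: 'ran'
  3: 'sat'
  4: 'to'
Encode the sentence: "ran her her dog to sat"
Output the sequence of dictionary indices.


Look up each word in the dictionary:
  'ran' -> 2
  'her' -> 1
  'her' -> 1
  'dog' -> 0
  'to' -> 4
  'sat' -> 3

Encoded: [2, 1, 1, 0, 4, 3]


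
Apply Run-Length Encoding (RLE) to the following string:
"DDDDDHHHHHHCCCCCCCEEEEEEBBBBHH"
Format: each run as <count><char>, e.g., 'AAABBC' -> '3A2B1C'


Scanning runs left to right:
  i=0: run of 'D' x 5 -> '5D'
  i=5: run of 'H' x 6 -> '6H'
  i=11: run of 'C' x 7 -> '7C'
  i=18: run of 'E' x 6 -> '6E'
  i=24: run of 'B' x 4 -> '4B'
  i=28: run of 'H' x 2 -> '2H'

RLE = 5D6H7C6E4B2H


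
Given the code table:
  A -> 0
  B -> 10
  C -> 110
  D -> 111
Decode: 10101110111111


Decoding:
10 -> B
10 -> B
111 -> D
0 -> A
111 -> D
111 -> D


Result: BBDADD


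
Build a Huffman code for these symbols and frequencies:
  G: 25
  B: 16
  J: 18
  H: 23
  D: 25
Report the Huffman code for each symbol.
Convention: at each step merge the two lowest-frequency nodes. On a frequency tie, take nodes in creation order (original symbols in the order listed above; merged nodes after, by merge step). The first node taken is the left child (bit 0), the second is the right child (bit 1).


Huffman tree construction:
Step 1: Merge B(16) + J(18) = 34
Step 2: Merge H(23) + G(25) = 48
Step 3: Merge D(25) + (B+J)(34) = 59
Step 4: Merge (H+G)(48) + (D+(B+J))(59) = 107
Read each symbol's code off the tree from the root (left child = 0, right child = 1).

Codes:
  G: 01 (length 2)
  B: 110 (length 3)
  J: 111 (length 3)
  H: 00 (length 2)
  D: 10 (length 2)
Average code length: 248/107 = 2.3178 bits/symbol


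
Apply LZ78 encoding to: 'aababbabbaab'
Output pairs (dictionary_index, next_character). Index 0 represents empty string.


LZ78 encoding steps:
Dictionary: {0: ''}
Step 1: w='' (idx 0), next='a' -> output (0, 'a'), add 'a' as idx 1
Step 2: w='a' (idx 1), next='b' -> output (1, 'b'), add 'ab' as idx 2
Step 3: w='ab' (idx 2), next='b' -> output (2, 'b'), add 'abb' as idx 3
Step 4: w='abb' (idx 3), next='a' -> output (3, 'a'), add 'abba' as idx 4
Step 5: w='ab' (idx 2), end of input -> output (2, '')


Encoded: [(0, 'a'), (1, 'b'), (2, 'b'), (3, 'a'), (2, '')]


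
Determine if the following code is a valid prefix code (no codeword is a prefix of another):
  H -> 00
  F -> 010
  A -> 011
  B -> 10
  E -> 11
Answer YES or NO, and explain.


Checking each pair (does one codeword prefix another?):
  H='00' vs F='010': no prefix
  H='00' vs A='011': no prefix
  H='00' vs B='10': no prefix
  H='00' vs E='11': no prefix
  F='010' vs H='00': no prefix
  F='010' vs A='011': no prefix
  F='010' vs B='10': no prefix
  F='010' vs E='11': no prefix
  A='011' vs H='00': no prefix
  A='011' vs F='010': no prefix
  A='011' vs B='10': no prefix
  A='011' vs E='11': no prefix
  B='10' vs H='00': no prefix
  B='10' vs F='010': no prefix
  B='10' vs A='011': no prefix
  B='10' vs E='11': no prefix
  E='11' vs H='00': no prefix
  E='11' vs F='010': no prefix
  E='11' vs A='011': no prefix
  E='11' vs B='10': no prefix
No violation found over all pairs.

YES -- this is a valid prefix code. No codeword is a prefix of any other codeword.


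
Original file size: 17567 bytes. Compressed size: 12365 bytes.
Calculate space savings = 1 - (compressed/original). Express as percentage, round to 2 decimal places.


ratio = compressed/original = 12365/17567 = 0.703877
savings = 1 - ratio = 1 - 0.703877 = 0.296123
as a percentage: 0.296123 * 100 = 29.61%

Space savings = 1 - 12365/17567 = 29.61%


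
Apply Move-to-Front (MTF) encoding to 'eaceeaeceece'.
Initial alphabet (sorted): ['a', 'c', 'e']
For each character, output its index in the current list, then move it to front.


MTF encoding:
'e': index 2 in ['a', 'c', 'e'] -> ['e', 'a', 'c']
'a': index 1 in ['e', 'a', 'c'] -> ['a', 'e', 'c']
'c': index 2 in ['a', 'e', 'c'] -> ['c', 'a', 'e']
'e': index 2 in ['c', 'a', 'e'] -> ['e', 'c', 'a']
'e': index 0 in ['e', 'c', 'a'] -> ['e', 'c', 'a']
'a': index 2 in ['e', 'c', 'a'] -> ['a', 'e', 'c']
'e': index 1 in ['a', 'e', 'c'] -> ['e', 'a', 'c']
'c': index 2 in ['e', 'a', 'c'] -> ['c', 'e', 'a']
'e': index 1 in ['c', 'e', 'a'] -> ['e', 'c', 'a']
'e': index 0 in ['e', 'c', 'a'] -> ['e', 'c', 'a']
'c': index 1 in ['e', 'c', 'a'] -> ['c', 'e', 'a']
'e': index 1 in ['c', 'e', 'a'] -> ['e', 'c', 'a']


Output: [2, 1, 2, 2, 0, 2, 1, 2, 1, 0, 1, 1]


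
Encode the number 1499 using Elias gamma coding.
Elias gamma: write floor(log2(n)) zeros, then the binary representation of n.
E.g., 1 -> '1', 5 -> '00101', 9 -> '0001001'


num_bits = floor(log2(1499)) + 1 = 11
leading_zeros = num_bits - 1 = 10
binary(1499) = 10111011011

Elias gamma(1499) = '0000000000' + '10111011011' = 000000000010111011011 (21 bits)


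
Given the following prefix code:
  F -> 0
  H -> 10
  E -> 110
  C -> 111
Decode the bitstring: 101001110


Decoding step by step:
Bits 10 -> H
Bits 10 -> H
Bits 0 -> F
Bits 111 -> C
Bits 0 -> F


Decoded message: HHFCF


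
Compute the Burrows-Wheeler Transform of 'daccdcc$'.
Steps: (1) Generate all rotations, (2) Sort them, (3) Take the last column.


Rotations (sorted):
  0: $daccdcc -> last char: c
  1: accdcc$d -> last char: d
  2: c$daccdc -> last char: c
  3: cc$daccd -> last char: d
  4: ccdcc$da -> last char: a
  5: cdcc$dac -> last char: c
  6: daccdcc$ -> last char: $
  7: dcc$dacc -> last char: c


BWT = cdcdac$c


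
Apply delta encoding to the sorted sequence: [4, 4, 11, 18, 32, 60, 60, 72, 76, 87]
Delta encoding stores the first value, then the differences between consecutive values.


First value: 4
Deltas:
  4 - 4 = 0
  11 - 4 = 7
  18 - 11 = 7
  32 - 18 = 14
  60 - 32 = 28
  60 - 60 = 0
  72 - 60 = 12
  76 - 72 = 4
  87 - 76 = 11


Delta encoded: [4, 0, 7, 7, 14, 28, 0, 12, 4, 11]


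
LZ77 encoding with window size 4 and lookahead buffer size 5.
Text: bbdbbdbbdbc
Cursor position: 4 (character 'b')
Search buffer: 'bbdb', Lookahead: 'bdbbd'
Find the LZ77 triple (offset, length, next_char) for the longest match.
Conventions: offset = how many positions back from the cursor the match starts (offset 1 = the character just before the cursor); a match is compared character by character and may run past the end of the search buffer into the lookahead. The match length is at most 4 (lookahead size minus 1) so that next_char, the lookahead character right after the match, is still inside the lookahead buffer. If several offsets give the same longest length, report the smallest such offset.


Try each offset into the search buffer:
  offset=1 (pos 3, char 'b'): match length 1
  offset=2 (pos 2, char 'd'): match length 0
  offset=3 (pos 1, char 'b'): match length 4
  offset=4 (pos 0, char 'b'): match length 1
Longest match has length 4 at offset 3.
next_char = character at position 4 + 4 = 8 -> 'd'

Best match: offset=3, length=4 (matching 'bdbb' starting at position 1)
LZ77 triple: (3, 4, 'd')


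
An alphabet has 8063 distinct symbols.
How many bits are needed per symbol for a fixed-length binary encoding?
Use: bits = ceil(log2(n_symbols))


log2(8063) = 12.9771
Bracket: 2^12 = 4096 < 8063 <= 2^13 = 8192
So ceil(log2(8063)) = 13

bits = ceil(log2(8063)) = ceil(12.9771) = 13 bits


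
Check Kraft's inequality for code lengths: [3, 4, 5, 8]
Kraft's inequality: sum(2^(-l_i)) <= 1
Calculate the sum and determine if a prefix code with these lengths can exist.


Sum = 2^(-3) + 2^(-4) + 2^(-5) + 2^(-8)
    = 0.125 + 0.0625 + 0.03125 + 0.00390625
    = 57/256 = 0.22265625
Since 0.22265625 <= 1, Kraft's inequality IS satisfied.
A prefix code with these lengths CAN exist.

Kraft sum = 0.22265625. Satisfied.


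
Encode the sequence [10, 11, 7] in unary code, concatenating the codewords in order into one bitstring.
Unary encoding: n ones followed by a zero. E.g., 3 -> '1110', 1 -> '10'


Encode each number as n ones followed by a terminating 0:
  10 -> 11111111110 (11 bits)
  11 -> 111111111110 (12 bits)
  7 -> 11111110 (8 bits)
Total length = 11 + 12 + 8 = 31 bits.

Unary([10, 11, 7]) = 1111111111011111111111011111110 (31 bits)


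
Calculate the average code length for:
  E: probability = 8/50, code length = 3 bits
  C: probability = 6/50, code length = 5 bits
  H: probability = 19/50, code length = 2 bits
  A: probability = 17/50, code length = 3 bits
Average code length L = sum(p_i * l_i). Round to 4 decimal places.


Weighted contributions p_i * l_i:
  E: (8/50) * 3 = 24/50
  C: (6/50) * 5 = 30/50
  H: (19/50) * 2 = 38/50
  A: (17/50) * 3 = 51/50
Sum = (24 + 30 + 38 + 51)/50 = 143/50

L = 143/50 = 2.8600 bits/symbol


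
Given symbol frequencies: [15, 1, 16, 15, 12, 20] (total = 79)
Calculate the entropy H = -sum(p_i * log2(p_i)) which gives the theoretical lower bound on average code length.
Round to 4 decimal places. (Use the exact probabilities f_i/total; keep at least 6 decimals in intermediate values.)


Per-symbol terms -p_i * log2(p_i) with p_i = f_i/79:
  p = 15/79 = 0.189873: log2(p) = -2.396890, -p*log2(p) = 0.455106
  p = 1/79 = 0.012658: log2(p) = -6.303781, -p*log2(p) = 0.079795
  p = 16/79 = 0.202532: log2(p) = -2.303781, -p*log2(p) = 0.466589
  p = 15/79 = 0.189873: log2(p) = -2.396890, -p*log2(p) = 0.455106
  p = 12/79 = 0.151899: log2(p) = -2.718818, -p*log2(p) = 0.412985
  p = 20/79 = 0.253165: log2(p) = -1.981853, -p*log2(p) = 0.501735
H = 0.455106 + 0.079795 + 0.466589 + 0.455106 + 0.412985 + 0.501735 = 2.371316

H = 2.3713 bits/symbol


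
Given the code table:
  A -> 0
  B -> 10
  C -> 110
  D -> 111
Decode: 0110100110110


Decoding:
0 -> A
110 -> C
10 -> B
0 -> A
110 -> C
110 -> C


Result: ACBACC


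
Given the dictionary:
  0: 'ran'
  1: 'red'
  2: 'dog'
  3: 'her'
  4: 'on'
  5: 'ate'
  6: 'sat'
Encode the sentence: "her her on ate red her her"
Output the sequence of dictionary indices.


Look up each word in the dictionary:
  'her' -> 3
  'her' -> 3
  'on' -> 4
  'ate' -> 5
  'red' -> 1
  'her' -> 3
  'her' -> 3

Encoded: [3, 3, 4, 5, 1, 3, 3]


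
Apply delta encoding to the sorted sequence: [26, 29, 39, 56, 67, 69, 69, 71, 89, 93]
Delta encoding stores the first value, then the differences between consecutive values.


First value: 26
Deltas:
  29 - 26 = 3
  39 - 29 = 10
  56 - 39 = 17
  67 - 56 = 11
  69 - 67 = 2
  69 - 69 = 0
  71 - 69 = 2
  89 - 71 = 18
  93 - 89 = 4


Delta encoded: [26, 3, 10, 17, 11, 2, 0, 2, 18, 4]


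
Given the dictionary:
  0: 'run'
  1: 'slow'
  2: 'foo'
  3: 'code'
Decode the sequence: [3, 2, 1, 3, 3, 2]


Look up each index in the dictionary:
  3 -> 'code'
  2 -> 'foo'
  1 -> 'slow'
  3 -> 'code'
  3 -> 'code'
  2 -> 'foo'

Decoded: "code foo slow code code foo"


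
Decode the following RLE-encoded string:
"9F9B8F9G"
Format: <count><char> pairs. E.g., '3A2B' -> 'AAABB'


Expanding each <count><char> pair:
  9F -> 'FFFFFFFFF'
  9B -> 'BBBBBBBBB'
  8F -> 'FFFFFFFF'
  9G -> 'GGGGGGGGG'

Decoded = FFFFFFFFFBBBBBBBBBFFFFFFFFGGGGGGGGG


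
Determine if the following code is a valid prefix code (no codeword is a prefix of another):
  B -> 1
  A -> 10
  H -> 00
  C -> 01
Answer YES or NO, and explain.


Checking each pair (does one codeword prefix another?):
  B='1' vs A='10': prefix -- VIOLATION

NO -- this is NOT a valid prefix code. B (1) is a prefix of A (10).


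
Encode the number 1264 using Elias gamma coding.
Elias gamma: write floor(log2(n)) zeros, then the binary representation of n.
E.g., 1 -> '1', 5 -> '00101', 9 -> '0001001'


num_bits = floor(log2(1264)) + 1 = 11
leading_zeros = num_bits - 1 = 10
binary(1264) = 10011110000

Elias gamma(1264) = '0000000000' + '10011110000' = 000000000010011110000 (21 bits)


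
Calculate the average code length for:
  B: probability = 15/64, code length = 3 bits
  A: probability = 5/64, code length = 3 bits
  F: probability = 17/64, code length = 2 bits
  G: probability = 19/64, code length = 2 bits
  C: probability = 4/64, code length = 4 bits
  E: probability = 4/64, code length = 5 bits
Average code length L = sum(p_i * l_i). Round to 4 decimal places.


Weighted contributions p_i * l_i:
  B: (15/64) * 3 = 45/64
  A: (5/64) * 3 = 15/64
  F: (17/64) * 2 = 34/64
  G: (19/64) * 2 = 38/64
  C: (4/64) * 4 = 16/64
  E: (4/64) * 5 = 20/64
Sum = (45 + 15 + 34 + 38 + 16 + 20)/64 = 168/64

L = 168/64 = 2.6250 bits/symbol


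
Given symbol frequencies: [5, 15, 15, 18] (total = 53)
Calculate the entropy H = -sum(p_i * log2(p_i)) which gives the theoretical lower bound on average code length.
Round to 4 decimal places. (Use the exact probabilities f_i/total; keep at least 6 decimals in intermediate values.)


Per-symbol terms -p_i * log2(p_i) with p_i = f_i/53:
  p = 5/53 = 0.094340: log2(p) = -3.405992, -p*log2(p) = 0.321320
  p = 15/53 = 0.283019: log2(p) = -1.821030, -p*log2(p) = 0.515386
  p = 15/53 = 0.283019: log2(p) = -1.821030, -p*log2(p) = 0.515386
  p = 18/53 = 0.339623: log2(p) = -1.557995, -p*log2(p) = 0.529131
H = 0.321320 + 0.515386 + 0.515386 + 0.529131 = 1.881223

H = 1.8812 bits/symbol


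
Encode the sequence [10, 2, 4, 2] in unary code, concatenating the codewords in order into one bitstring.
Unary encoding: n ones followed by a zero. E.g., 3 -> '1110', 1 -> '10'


Encode each number as n ones followed by a terminating 0:
  10 -> 11111111110 (11 bits)
  2 -> 110 (3 bits)
  4 -> 11110 (5 bits)
  2 -> 110 (3 bits)
Total length = 11 + 3 + 5 + 3 = 22 bits.

Unary([10, 2, 4, 2]) = 1111111111011011110110 (22 bits)


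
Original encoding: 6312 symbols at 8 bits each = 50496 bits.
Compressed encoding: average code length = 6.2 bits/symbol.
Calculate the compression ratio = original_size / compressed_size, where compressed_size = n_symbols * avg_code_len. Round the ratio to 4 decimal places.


original_size = n_symbols * orig_bits = 6312 * 8 = 50496 bits
compressed_size = n_symbols * avg_code_len = 6312 * 6.2 = 39134.4 bits
ratio = original_size / compressed_size = 50496 / 39134.4 = 1.2903

Compression ratio = 1.2903


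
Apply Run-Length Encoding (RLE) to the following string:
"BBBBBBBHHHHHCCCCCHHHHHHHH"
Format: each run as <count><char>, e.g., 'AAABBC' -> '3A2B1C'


Scanning runs left to right:
  i=0: run of 'B' x 7 -> '7B'
  i=7: run of 'H' x 5 -> '5H'
  i=12: run of 'C' x 5 -> '5C'
  i=17: run of 'H' x 8 -> '8H'

RLE = 7B5H5C8H


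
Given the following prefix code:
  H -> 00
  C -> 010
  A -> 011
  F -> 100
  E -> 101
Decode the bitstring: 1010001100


Decoding step by step:
Bits 101 -> E
Bits 00 -> H
Bits 011 -> A
Bits 00 -> H


Decoded message: EHAH


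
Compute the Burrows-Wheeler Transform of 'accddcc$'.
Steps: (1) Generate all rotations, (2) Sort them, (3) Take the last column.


Rotations (sorted):
  0: $accddcc -> last char: c
  1: accddcc$ -> last char: $
  2: c$accddc -> last char: c
  3: cc$accdd -> last char: d
  4: ccddcc$a -> last char: a
  5: cddcc$ac -> last char: c
  6: dcc$accd -> last char: d
  7: ddcc$acc -> last char: c


BWT = c$cdacdc


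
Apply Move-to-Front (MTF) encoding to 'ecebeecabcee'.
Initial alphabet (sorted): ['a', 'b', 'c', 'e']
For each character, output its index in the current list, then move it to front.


MTF encoding:
'e': index 3 in ['a', 'b', 'c', 'e'] -> ['e', 'a', 'b', 'c']
'c': index 3 in ['e', 'a', 'b', 'c'] -> ['c', 'e', 'a', 'b']
'e': index 1 in ['c', 'e', 'a', 'b'] -> ['e', 'c', 'a', 'b']
'b': index 3 in ['e', 'c', 'a', 'b'] -> ['b', 'e', 'c', 'a']
'e': index 1 in ['b', 'e', 'c', 'a'] -> ['e', 'b', 'c', 'a']
'e': index 0 in ['e', 'b', 'c', 'a'] -> ['e', 'b', 'c', 'a']
'c': index 2 in ['e', 'b', 'c', 'a'] -> ['c', 'e', 'b', 'a']
'a': index 3 in ['c', 'e', 'b', 'a'] -> ['a', 'c', 'e', 'b']
'b': index 3 in ['a', 'c', 'e', 'b'] -> ['b', 'a', 'c', 'e']
'c': index 2 in ['b', 'a', 'c', 'e'] -> ['c', 'b', 'a', 'e']
'e': index 3 in ['c', 'b', 'a', 'e'] -> ['e', 'c', 'b', 'a']
'e': index 0 in ['e', 'c', 'b', 'a'] -> ['e', 'c', 'b', 'a']


Output: [3, 3, 1, 3, 1, 0, 2, 3, 3, 2, 3, 0]


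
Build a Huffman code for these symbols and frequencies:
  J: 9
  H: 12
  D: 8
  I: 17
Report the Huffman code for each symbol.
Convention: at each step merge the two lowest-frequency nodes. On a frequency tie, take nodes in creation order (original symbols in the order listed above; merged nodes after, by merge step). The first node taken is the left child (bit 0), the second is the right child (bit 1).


Huffman tree construction:
Step 1: Merge D(8) + J(9) = 17
Step 2: Merge H(12) + I(17) = 29
Step 3: Merge (D+J)(17) + (H+I)(29) = 46
Read each symbol's code off the tree from the root (left child = 0, right child = 1).

Codes:
  J: 01 (length 2)
  H: 10 (length 2)
  D: 00 (length 2)
  I: 11 (length 2)
Average code length: 92/46 = 2.0000 bits/symbol


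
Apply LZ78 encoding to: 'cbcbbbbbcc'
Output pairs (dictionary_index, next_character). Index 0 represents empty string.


LZ78 encoding steps:
Dictionary: {0: ''}
Step 1: w='' (idx 0), next='c' -> output (0, 'c'), add 'c' as idx 1
Step 2: w='' (idx 0), next='b' -> output (0, 'b'), add 'b' as idx 2
Step 3: w='c' (idx 1), next='b' -> output (1, 'b'), add 'cb' as idx 3
Step 4: w='b' (idx 2), next='b' -> output (2, 'b'), add 'bb' as idx 4
Step 5: w='bb' (idx 4), next='c' -> output (4, 'c'), add 'bbc' as idx 5
Step 6: w='c' (idx 1), end of input -> output (1, '')


Encoded: [(0, 'c'), (0, 'b'), (1, 'b'), (2, 'b'), (4, 'c'), (1, '')]


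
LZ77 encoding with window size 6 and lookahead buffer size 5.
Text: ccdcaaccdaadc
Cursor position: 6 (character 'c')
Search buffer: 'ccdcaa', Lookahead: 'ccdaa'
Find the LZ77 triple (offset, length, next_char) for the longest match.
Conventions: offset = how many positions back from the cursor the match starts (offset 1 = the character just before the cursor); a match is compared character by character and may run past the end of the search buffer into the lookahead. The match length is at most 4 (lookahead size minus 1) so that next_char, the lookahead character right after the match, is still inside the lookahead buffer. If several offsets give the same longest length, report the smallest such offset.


Try each offset into the search buffer:
  offset=1 (pos 5, char 'a'): match length 0
  offset=2 (pos 4, char 'a'): match length 0
  offset=3 (pos 3, char 'c'): match length 1
  offset=4 (pos 2, char 'd'): match length 0
  offset=5 (pos 1, char 'c'): match length 1
  offset=6 (pos 0, char 'c'): match length 3
Longest match has length 3 at offset 6.
next_char = character at position 6 + 3 = 9 -> 'a'

Best match: offset=6, length=3 (matching 'ccd' starting at position 0)
LZ77 triple: (6, 3, 'a')


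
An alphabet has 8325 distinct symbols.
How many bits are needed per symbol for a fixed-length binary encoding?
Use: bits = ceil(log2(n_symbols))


log2(8325) = 13.0232
Bracket: 2^13 = 8192 < 8325 <= 2^14 = 16384
So ceil(log2(8325)) = 14

bits = ceil(log2(8325)) = ceil(13.0232) = 14 bits


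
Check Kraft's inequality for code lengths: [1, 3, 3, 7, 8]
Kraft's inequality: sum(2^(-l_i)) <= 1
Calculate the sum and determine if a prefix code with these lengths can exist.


Sum = 2^(-1) + 2^(-3) + 2^(-3) + 2^(-7) + 2^(-8)
    = 0.5 + 0.125 + 0.125 + 0.0078125 + 0.00390625
    = 195/256 = 0.76171875
Since 0.76171875 <= 1, Kraft's inequality IS satisfied.
A prefix code with these lengths CAN exist.

Kraft sum = 0.76171875. Satisfied.


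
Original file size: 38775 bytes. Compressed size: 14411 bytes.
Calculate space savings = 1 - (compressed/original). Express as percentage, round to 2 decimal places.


ratio = compressed/original = 14411/38775 = 0.371657
savings = 1 - ratio = 1 - 0.371657 = 0.628343
as a percentage: 0.628343 * 100 = 62.83%

Space savings = 1 - 14411/38775 = 62.83%


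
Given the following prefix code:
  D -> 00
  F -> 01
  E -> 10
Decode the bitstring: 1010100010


Decoding step by step:
Bits 10 -> E
Bits 10 -> E
Bits 10 -> E
Bits 00 -> D
Bits 10 -> E


Decoded message: EEEDE


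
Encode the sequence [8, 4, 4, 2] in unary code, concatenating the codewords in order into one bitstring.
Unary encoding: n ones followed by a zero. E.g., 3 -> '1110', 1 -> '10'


Encode each number as n ones followed by a terminating 0:
  8 -> 111111110 (9 bits)
  4 -> 11110 (5 bits)
  4 -> 11110 (5 bits)
  2 -> 110 (3 bits)
Total length = 9 + 5 + 5 + 3 = 22 bits.

Unary([8, 4, 4, 2]) = 1111111101111011110110 (22 bits)


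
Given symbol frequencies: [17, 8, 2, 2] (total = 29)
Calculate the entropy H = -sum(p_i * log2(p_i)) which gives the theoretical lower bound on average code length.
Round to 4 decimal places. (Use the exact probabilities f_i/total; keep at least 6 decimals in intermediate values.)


Per-symbol terms -p_i * log2(p_i) with p_i = f_i/29:
  p = 17/29 = 0.586207: log2(p) = -0.770518, -p*log2(p) = 0.451683
  p = 8/29 = 0.275862: log2(p) = -1.857981, -p*log2(p) = 0.512546
  p = 2/29 = 0.068966: log2(p) = -3.857981, -p*log2(p) = 0.266068
  p = 2/29 = 0.068966: log2(p) = -3.857981, -p*log2(p) = 0.266068
H = 0.451683 + 0.512546 + 0.266068 + 0.266068 = 1.496365

H = 1.4964 bits/symbol


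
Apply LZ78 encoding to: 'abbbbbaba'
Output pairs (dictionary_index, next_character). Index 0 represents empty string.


LZ78 encoding steps:
Dictionary: {0: ''}
Step 1: w='' (idx 0), next='a' -> output (0, 'a'), add 'a' as idx 1
Step 2: w='' (idx 0), next='b' -> output (0, 'b'), add 'b' as idx 2
Step 3: w='b' (idx 2), next='b' -> output (2, 'b'), add 'bb' as idx 3
Step 4: w='bb' (idx 3), next='a' -> output (3, 'a'), add 'bba' as idx 4
Step 5: w='b' (idx 2), next='a' -> output (2, 'a'), add 'ba' as idx 5


Encoded: [(0, 'a'), (0, 'b'), (2, 'b'), (3, 'a'), (2, 'a')]


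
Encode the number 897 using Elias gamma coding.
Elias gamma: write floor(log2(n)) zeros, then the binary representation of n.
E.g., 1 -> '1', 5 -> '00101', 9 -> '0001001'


num_bits = floor(log2(897)) + 1 = 10
leading_zeros = num_bits - 1 = 9
binary(897) = 1110000001

Elias gamma(897) = '000000000' + '1110000001' = 0000000001110000001 (19 bits)


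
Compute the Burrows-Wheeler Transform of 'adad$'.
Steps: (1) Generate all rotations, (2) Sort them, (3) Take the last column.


Rotations (sorted):
  0: $adad -> last char: d
  1: ad$ad -> last char: d
  2: adad$ -> last char: $
  3: d$ada -> last char: a
  4: dad$a -> last char: a


BWT = dd$aa


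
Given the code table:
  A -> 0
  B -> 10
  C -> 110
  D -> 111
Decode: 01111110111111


Decoding:
0 -> A
111 -> D
111 -> D
0 -> A
111 -> D
111 -> D


Result: ADDADD


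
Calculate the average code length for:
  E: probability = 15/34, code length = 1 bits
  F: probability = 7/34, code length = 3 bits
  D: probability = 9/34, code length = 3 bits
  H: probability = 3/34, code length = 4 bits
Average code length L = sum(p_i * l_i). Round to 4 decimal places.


Weighted contributions p_i * l_i:
  E: (15/34) * 1 = 15/34
  F: (7/34) * 3 = 21/34
  D: (9/34) * 3 = 27/34
  H: (3/34) * 4 = 12/34
Sum = (15 + 21 + 27 + 12)/34 = 75/34

L = 75/34 = 2.2059 bits/symbol


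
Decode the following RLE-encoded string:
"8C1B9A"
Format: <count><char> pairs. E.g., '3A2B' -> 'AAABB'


Expanding each <count><char> pair:
  8C -> 'CCCCCCCC'
  1B -> 'B'
  9A -> 'AAAAAAAAA'

Decoded = CCCCCCCCBAAAAAAAAA


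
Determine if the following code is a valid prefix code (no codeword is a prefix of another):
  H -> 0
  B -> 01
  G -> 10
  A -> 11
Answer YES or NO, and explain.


Checking each pair (does one codeword prefix another?):
  H='0' vs B='01': prefix -- VIOLATION

NO -- this is NOT a valid prefix code. H (0) is a prefix of B (01).


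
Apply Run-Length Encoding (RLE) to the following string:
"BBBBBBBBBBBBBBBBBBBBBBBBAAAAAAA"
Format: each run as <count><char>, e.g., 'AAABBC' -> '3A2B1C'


Scanning runs left to right:
  i=0: run of 'B' x 24 -> '24B'
  i=24: run of 'A' x 7 -> '7A'

RLE = 24B7A


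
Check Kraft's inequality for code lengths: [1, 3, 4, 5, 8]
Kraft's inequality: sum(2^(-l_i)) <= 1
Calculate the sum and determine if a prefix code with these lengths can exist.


Sum = 2^(-1) + 2^(-3) + 2^(-4) + 2^(-5) + 2^(-8)
    = 0.5 + 0.125 + 0.0625 + 0.03125 + 0.00390625
    = 185/256 = 0.72265625
Since 0.72265625 <= 1, Kraft's inequality IS satisfied.
A prefix code with these lengths CAN exist.

Kraft sum = 0.72265625. Satisfied.


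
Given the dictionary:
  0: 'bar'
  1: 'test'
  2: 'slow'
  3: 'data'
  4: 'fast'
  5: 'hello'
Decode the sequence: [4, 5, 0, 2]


Look up each index in the dictionary:
  4 -> 'fast'
  5 -> 'hello'
  0 -> 'bar'
  2 -> 'slow'

Decoded: "fast hello bar slow"


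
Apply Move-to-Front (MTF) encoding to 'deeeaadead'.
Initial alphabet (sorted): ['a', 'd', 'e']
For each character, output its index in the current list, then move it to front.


MTF encoding:
'd': index 1 in ['a', 'd', 'e'] -> ['d', 'a', 'e']
'e': index 2 in ['d', 'a', 'e'] -> ['e', 'd', 'a']
'e': index 0 in ['e', 'd', 'a'] -> ['e', 'd', 'a']
'e': index 0 in ['e', 'd', 'a'] -> ['e', 'd', 'a']
'a': index 2 in ['e', 'd', 'a'] -> ['a', 'e', 'd']
'a': index 0 in ['a', 'e', 'd'] -> ['a', 'e', 'd']
'd': index 2 in ['a', 'e', 'd'] -> ['d', 'a', 'e']
'e': index 2 in ['d', 'a', 'e'] -> ['e', 'd', 'a']
'a': index 2 in ['e', 'd', 'a'] -> ['a', 'e', 'd']
'd': index 2 in ['a', 'e', 'd'] -> ['d', 'a', 'e']


Output: [1, 2, 0, 0, 2, 0, 2, 2, 2, 2]


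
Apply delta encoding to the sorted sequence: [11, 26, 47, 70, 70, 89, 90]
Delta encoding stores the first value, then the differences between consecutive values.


First value: 11
Deltas:
  26 - 11 = 15
  47 - 26 = 21
  70 - 47 = 23
  70 - 70 = 0
  89 - 70 = 19
  90 - 89 = 1


Delta encoded: [11, 15, 21, 23, 0, 19, 1]


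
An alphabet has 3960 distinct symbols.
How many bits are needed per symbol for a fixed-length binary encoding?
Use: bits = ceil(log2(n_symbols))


log2(3960) = 11.9513
Bracket: 2^11 = 2048 < 3960 <= 2^12 = 4096
So ceil(log2(3960)) = 12

bits = ceil(log2(3960)) = ceil(11.9513) = 12 bits


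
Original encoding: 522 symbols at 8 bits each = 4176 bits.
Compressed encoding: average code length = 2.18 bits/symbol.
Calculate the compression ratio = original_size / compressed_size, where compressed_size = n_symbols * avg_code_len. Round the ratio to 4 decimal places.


original_size = n_symbols * orig_bits = 522 * 8 = 4176 bits
compressed_size = n_symbols * avg_code_len = 522 * 2.18 = 1137.96 bits
ratio = original_size / compressed_size = 4176 / 1137.96 = 3.6697

Compression ratio = 3.6697


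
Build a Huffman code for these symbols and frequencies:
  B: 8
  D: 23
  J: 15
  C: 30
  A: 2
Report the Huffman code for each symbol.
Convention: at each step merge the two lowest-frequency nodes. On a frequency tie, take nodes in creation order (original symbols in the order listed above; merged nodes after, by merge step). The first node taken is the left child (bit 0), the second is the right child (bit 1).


Huffman tree construction:
Step 1: Merge A(2) + B(8) = 10
Step 2: Merge (A+B)(10) + J(15) = 25
Step 3: Merge D(23) + ((A+B)+J)(25) = 48
Step 4: Merge C(30) + (D+((A+B)+J))(48) = 78
Read each symbol's code off the tree from the root (left child = 0, right child = 1).

Codes:
  B: 1101 (length 4)
  D: 10 (length 2)
  J: 111 (length 3)
  C: 0 (length 1)
  A: 1100 (length 4)
Average code length: 161/78 = 2.0641 bits/symbol


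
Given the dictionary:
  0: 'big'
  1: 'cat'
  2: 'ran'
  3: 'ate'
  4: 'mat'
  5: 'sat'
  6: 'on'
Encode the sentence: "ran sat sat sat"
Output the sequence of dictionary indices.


Look up each word in the dictionary:
  'ran' -> 2
  'sat' -> 5
  'sat' -> 5
  'sat' -> 5

Encoded: [2, 5, 5, 5]


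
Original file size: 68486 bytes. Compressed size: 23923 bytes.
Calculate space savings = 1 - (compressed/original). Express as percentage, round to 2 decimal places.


ratio = compressed/original = 23923/68486 = 0.349312
savings = 1 - ratio = 1 - 0.349312 = 0.650688
as a percentage: 0.650688 * 100 = 65.07%

Space savings = 1 - 23923/68486 = 65.07%


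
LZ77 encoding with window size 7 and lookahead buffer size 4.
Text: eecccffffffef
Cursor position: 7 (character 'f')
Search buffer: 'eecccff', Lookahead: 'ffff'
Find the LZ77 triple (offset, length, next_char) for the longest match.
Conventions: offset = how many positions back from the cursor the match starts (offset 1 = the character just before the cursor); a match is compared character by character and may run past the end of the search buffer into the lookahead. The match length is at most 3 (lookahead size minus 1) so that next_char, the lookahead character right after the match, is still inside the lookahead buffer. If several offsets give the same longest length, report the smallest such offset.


Try each offset into the search buffer:
  offset=1 (pos 6, char 'f'): match length 3
  offset=2 (pos 5, char 'f'): match length 3
  offset=3 (pos 4, char 'c'): match length 0
  offset=4 (pos 3, char 'c'): match length 0
  offset=5 (pos 2, char 'c'): match length 0
  offset=6 (pos 1, char 'e'): match length 0
  offset=7 (pos 0, char 'e'): match length 0
Longest match has length 3, found at offsets 1, 2; take the smallest, offset 1.
next_char = character at position 7 + 3 = 10 -> 'f'

Best match: offset=1, length=3 (matching 'fff' starting at position 6)
LZ77 triple: (1, 3, 'f')


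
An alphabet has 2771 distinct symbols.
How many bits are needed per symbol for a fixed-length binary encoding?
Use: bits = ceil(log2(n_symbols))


log2(2771) = 11.4362
Bracket: 2^11 = 2048 < 2771 <= 2^12 = 4096
So ceil(log2(2771)) = 12

bits = ceil(log2(2771)) = ceil(11.4362) = 12 bits


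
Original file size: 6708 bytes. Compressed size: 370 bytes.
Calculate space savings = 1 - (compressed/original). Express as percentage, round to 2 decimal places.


ratio = compressed/original = 370/6708 = 0.055158
savings = 1 - ratio = 1 - 0.055158 = 0.944842
as a percentage: 0.944842 * 100 = 94.48%

Space savings = 1 - 370/6708 = 94.48%


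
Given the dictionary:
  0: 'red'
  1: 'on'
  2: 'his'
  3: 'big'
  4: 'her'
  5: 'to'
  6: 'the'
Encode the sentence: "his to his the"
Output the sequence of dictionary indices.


Look up each word in the dictionary:
  'his' -> 2
  'to' -> 5
  'his' -> 2
  'the' -> 6

Encoded: [2, 5, 2, 6]


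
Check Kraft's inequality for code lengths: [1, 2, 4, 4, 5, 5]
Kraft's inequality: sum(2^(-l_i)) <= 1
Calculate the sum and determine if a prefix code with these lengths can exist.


Sum = 2^(-1) + 2^(-2) + 2^(-4) + 2^(-4) + 2^(-5) + 2^(-5)
    = 0.5 + 0.25 + 0.0625 + 0.0625 + 0.03125 + 0.03125
    = 30/32 = 0.9375
Since 0.9375 <= 1, Kraft's inequality IS satisfied.
A prefix code with these lengths CAN exist.

Kraft sum = 0.9375. Satisfied.


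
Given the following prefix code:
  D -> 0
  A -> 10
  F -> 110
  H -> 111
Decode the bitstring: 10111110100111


Decoding step by step:
Bits 10 -> A
Bits 111 -> H
Bits 110 -> F
Bits 10 -> A
Bits 0 -> D
Bits 111 -> H


Decoded message: AHFADH


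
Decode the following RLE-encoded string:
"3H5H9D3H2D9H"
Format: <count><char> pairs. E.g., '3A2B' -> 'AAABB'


Expanding each <count><char> pair:
  3H -> 'HHH'
  5H -> 'HHHHH'
  9D -> 'DDDDDDDDD'
  3H -> 'HHH'
  2D -> 'DD'
  9H -> 'HHHHHHHHH'

Decoded = HHHHHHHHDDDDDDDDDHHHDDHHHHHHHHH


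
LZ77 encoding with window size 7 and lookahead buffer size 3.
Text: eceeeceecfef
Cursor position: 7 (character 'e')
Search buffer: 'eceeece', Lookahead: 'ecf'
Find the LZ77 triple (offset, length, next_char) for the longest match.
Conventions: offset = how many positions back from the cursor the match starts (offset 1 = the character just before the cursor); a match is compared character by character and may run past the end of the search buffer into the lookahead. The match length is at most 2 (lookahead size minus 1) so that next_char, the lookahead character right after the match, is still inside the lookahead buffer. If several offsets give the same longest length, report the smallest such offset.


Try each offset into the search buffer:
  offset=1 (pos 6, char 'e'): match length 1
  offset=2 (pos 5, char 'c'): match length 0
  offset=3 (pos 4, char 'e'): match length 2
  offset=4 (pos 3, char 'e'): match length 1
  offset=5 (pos 2, char 'e'): match length 1
  offset=6 (pos 1, char 'c'): match length 0
  offset=7 (pos 0, char 'e'): match length 2
Longest match has length 2, found at offsets 3, 7; take the smallest, offset 3.
next_char = character at position 7 + 2 = 9 -> 'f'

Best match: offset=3, length=2 (matching 'ec' starting at position 4)
LZ77 triple: (3, 2, 'f')


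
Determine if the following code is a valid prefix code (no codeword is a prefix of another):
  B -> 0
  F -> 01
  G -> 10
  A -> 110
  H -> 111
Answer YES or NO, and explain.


Checking each pair (does one codeword prefix another?):
  B='0' vs F='01': prefix -- VIOLATION

NO -- this is NOT a valid prefix code. B (0) is a prefix of F (01).


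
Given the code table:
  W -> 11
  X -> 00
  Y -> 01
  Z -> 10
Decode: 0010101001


Decoding:
00 -> X
10 -> Z
10 -> Z
10 -> Z
01 -> Y


Result: XZZZY


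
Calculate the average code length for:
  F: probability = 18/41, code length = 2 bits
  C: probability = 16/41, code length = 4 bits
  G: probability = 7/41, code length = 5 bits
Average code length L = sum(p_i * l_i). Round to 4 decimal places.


Weighted contributions p_i * l_i:
  F: (18/41) * 2 = 36/41
  C: (16/41) * 4 = 64/41
  G: (7/41) * 5 = 35/41
Sum = (36 + 64 + 35)/41 = 135/41

L = 135/41 = 3.2927 bits/symbol


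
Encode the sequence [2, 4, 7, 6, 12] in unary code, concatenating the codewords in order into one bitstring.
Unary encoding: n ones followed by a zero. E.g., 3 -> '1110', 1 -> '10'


Encode each number as n ones followed by a terminating 0:
  2 -> 110 (3 bits)
  4 -> 11110 (5 bits)
  7 -> 11111110 (8 bits)
  6 -> 1111110 (7 bits)
  12 -> 1111111111110 (13 bits)
Total length = 3 + 5 + 8 + 7 + 13 = 36 bits.

Unary([2, 4, 7, 6, 12]) = 110111101111111011111101111111111110 (36 bits)


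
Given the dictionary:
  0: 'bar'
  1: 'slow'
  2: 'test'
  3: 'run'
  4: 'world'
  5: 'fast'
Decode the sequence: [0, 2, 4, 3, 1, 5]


Look up each index in the dictionary:
  0 -> 'bar'
  2 -> 'test'
  4 -> 'world'
  3 -> 'run'
  1 -> 'slow'
  5 -> 'fast'

Decoded: "bar test world run slow fast"


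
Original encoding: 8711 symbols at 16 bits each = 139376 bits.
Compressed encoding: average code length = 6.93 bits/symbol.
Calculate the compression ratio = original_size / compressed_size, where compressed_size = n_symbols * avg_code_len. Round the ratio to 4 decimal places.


original_size = n_symbols * orig_bits = 8711 * 16 = 139376 bits
compressed_size = n_symbols * avg_code_len = 8711 * 6.93 = 60367.23 bits
ratio = original_size / compressed_size = 139376 / 60367.23 = 2.3088

Compression ratio = 2.3088


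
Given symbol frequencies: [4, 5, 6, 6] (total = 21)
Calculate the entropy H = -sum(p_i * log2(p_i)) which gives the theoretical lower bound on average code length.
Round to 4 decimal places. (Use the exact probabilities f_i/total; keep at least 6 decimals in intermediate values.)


Per-symbol terms -p_i * log2(p_i) with p_i = f_i/21:
  p = 4/21 = 0.190476: log2(p) = -2.392317, -p*log2(p) = 0.455680
  p = 5/21 = 0.238095: log2(p) = -2.070389, -p*log2(p) = 0.492950
  p = 6/21 = 0.285714: log2(p) = -1.807355, -p*log2(p) = 0.516387
  p = 6/21 = 0.285714: log2(p) = -1.807355, -p*log2(p) = 0.516387
H = 0.455680 + 0.492950 + 0.516387 + 0.516387 = 1.981404

H = 1.9814 bits/symbol


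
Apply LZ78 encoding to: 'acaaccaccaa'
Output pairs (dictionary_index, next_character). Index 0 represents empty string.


LZ78 encoding steps:
Dictionary: {0: ''}
Step 1: w='' (idx 0), next='a' -> output (0, 'a'), add 'a' as idx 1
Step 2: w='' (idx 0), next='c' -> output (0, 'c'), add 'c' as idx 2
Step 3: w='a' (idx 1), next='a' -> output (1, 'a'), add 'aa' as idx 3
Step 4: w='c' (idx 2), next='c' -> output (2, 'c'), add 'cc' as idx 4
Step 5: w='a' (idx 1), next='c' -> output (1, 'c'), add 'ac' as idx 5
Step 6: w='c' (idx 2), next='a' -> output (2, 'a'), add 'ca' as idx 6
Step 7: w='a' (idx 1), end of input -> output (1, '')


Encoded: [(0, 'a'), (0, 'c'), (1, 'a'), (2, 'c'), (1, 'c'), (2, 'a'), (1, '')]


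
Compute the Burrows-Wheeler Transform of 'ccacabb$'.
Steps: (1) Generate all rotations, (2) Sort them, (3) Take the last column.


Rotations (sorted):
  0: $ccacabb -> last char: b
  1: abb$ccac -> last char: c
  2: acabb$cc -> last char: c
  3: b$ccacab -> last char: b
  4: bb$ccaca -> last char: a
  5: cabb$cca -> last char: a
  6: cacabb$c -> last char: c
  7: ccacabb$ -> last char: $


BWT = bccbaac$


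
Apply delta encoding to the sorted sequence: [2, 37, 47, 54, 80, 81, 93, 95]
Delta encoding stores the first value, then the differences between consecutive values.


First value: 2
Deltas:
  37 - 2 = 35
  47 - 37 = 10
  54 - 47 = 7
  80 - 54 = 26
  81 - 80 = 1
  93 - 81 = 12
  95 - 93 = 2


Delta encoded: [2, 35, 10, 7, 26, 1, 12, 2]


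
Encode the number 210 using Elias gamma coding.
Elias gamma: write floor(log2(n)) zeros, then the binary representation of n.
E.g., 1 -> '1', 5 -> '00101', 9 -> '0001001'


num_bits = floor(log2(210)) + 1 = 8
leading_zeros = num_bits - 1 = 7
binary(210) = 11010010

Elias gamma(210) = '0000000' + '11010010' = 000000011010010 (15 bits)


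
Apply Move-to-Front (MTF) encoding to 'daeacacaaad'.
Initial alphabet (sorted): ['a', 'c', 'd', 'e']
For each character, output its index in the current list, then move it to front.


MTF encoding:
'd': index 2 in ['a', 'c', 'd', 'e'] -> ['d', 'a', 'c', 'e']
'a': index 1 in ['d', 'a', 'c', 'e'] -> ['a', 'd', 'c', 'e']
'e': index 3 in ['a', 'd', 'c', 'e'] -> ['e', 'a', 'd', 'c']
'a': index 1 in ['e', 'a', 'd', 'c'] -> ['a', 'e', 'd', 'c']
'c': index 3 in ['a', 'e', 'd', 'c'] -> ['c', 'a', 'e', 'd']
'a': index 1 in ['c', 'a', 'e', 'd'] -> ['a', 'c', 'e', 'd']
'c': index 1 in ['a', 'c', 'e', 'd'] -> ['c', 'a', 'e', 'd']
'a': index 1 in ['c', 'a', 'e', 'd'] -> ['a', 'c', 'e', 'd']
'a': index 0 in ['a', 'c', 'e', 'd'] -> ['a', 'c', 'e', 'd']
'a': index 0 in ['a', 'c', 'e', 'd'] -> ['a', 'c', 'e', 'd']
'd': index 3 in ['a', 'c', 'e', 'd'] -> ['d', 'a', 'c', 'e']


Output: [2, 1, 3, 1, 3, 1, 1, 1, 0, 0, 3]


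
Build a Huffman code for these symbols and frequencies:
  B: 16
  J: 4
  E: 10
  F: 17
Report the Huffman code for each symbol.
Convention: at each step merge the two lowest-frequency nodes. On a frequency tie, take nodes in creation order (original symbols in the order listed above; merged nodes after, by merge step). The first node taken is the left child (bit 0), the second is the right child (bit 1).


Huffman tree construction:
Step 1: Merge J(4) + E(10) = 14
Step 2: Merge (J+E)(14) + B(16) = 30
Step 3: Merge F(17) + ((J+E)+B)(30) = 47
Read each symbol's code off the tree from the root (left child = 0, right child = 1).

Codes:
  B: 11 (length 2)
  J: 100 (length 3)
  E: 101 (length 3)
  F: 0 (length 1)
Average code length: 91/47 = 1.9362 bits/symbol
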